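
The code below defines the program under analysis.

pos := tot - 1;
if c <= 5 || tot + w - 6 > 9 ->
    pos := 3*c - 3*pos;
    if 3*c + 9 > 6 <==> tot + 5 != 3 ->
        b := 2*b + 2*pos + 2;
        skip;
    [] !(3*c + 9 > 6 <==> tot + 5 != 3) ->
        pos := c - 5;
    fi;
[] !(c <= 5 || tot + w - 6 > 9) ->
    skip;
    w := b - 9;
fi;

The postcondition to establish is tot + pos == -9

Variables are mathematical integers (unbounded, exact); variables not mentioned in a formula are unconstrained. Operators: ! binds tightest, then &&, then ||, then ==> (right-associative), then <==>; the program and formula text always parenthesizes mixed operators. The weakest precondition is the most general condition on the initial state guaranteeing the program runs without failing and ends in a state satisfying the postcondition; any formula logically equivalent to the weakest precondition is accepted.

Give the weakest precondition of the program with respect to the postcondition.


Working backward. After the program, the postcondition tot + pos == -9 must hold; in canonical form it is pos + tot == -9.
Then branch requires ((3*c > -3 <==> tot != -2) ==> 3*c + tot == 3*pos - 9) && ((!(3*c > -3 <==> tot != -2)) ==> c + tot == -4); else branch requires pos + tot == -9.
Before the if: ((c <= 5 || tot + w > 15) ==> (((3*c > -3 <==> tot != -2) ==> 3*c + tot == 3*pos - 9) && ((!(3*c > -3 <==> tot != -2)) ==> c + tot == -4))) && ((!(c <= 5 || tot + w > 15)) ==> pos + tot == -9)
Before pos := tot - 1: ((c <= 5 || tot + w > 15) ==> (((3*c > -3 <==> tot != -2) ==> 3*c == 2*tot - 12) && ((!(3*c > -3 <==> tot != -2)) ==> c + tot == -4))) && ((!(c <= 5 || tot + w > 15)) ==> 2*tot == -8)
Answer: WP = ((c <= 5 || tot + w > 15) ==> (((3*c > -3 <==> tot != -2) ==> 3*c == 2*tot - 12) && ((!(3*c > -3 <==> tot != -2)) ==> c + tot == -4))) && ((!(c <= 5 || tot + w > 15)) ==> 2*tot == -8)


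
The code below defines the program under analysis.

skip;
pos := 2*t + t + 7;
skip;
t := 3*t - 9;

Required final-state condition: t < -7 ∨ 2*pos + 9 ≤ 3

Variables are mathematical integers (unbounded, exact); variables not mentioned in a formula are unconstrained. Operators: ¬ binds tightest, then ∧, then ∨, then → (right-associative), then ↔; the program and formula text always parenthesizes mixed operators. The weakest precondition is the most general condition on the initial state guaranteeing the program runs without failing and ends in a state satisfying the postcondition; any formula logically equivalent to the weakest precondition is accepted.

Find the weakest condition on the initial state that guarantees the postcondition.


Working backward. After the program, the postcondition t < -7 ∨ 2*pos + 9 ≤ 3 must hold; in canonical form it is t < -7 ∨ 2*pos ≤ -6.
Before t := 3*t - 9: 3*t < 2 ∨ 2*pos ≤ -6
Before skip: 3*t < 2 ∨ 2*pos ≤ -6
Before pos := 2*t + t + 7: 3*t < 2 ∨ 6*t ≤ -20
Before skip: 3*t < 2 ∨ 6*t ≤ -20
Answer: WP = 3*t < 2 ∨ 6*t ≤ -20


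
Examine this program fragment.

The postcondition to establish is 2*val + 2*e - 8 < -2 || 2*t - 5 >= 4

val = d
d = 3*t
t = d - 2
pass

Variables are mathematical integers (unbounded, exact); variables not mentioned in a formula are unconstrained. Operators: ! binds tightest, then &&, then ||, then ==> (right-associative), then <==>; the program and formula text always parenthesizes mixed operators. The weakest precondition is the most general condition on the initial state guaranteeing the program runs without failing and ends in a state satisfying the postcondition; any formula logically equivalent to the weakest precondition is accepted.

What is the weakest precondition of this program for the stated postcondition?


Working backward. After the program, the postcondition 2*val + 2*e - 8 < -2 || 2*t - 5 >= 4 must hold; in canonical form it is 2*e + 2*val < 6 || 2*t >= 9.
Before skip: 2*e + 2*val < 6 || 2*t >= 9
Before t := d - 2: 2*e + 2*val < 6 || 2*d >= 13
Before d := 3*t: 2*e + 2*val < 6 || 6*t >= 13
Before val := d: 2*d + 2*e < 6 || 6*t >= 13
Answer: WP = 2*d + 2*e < 6 || 6*t >= 13


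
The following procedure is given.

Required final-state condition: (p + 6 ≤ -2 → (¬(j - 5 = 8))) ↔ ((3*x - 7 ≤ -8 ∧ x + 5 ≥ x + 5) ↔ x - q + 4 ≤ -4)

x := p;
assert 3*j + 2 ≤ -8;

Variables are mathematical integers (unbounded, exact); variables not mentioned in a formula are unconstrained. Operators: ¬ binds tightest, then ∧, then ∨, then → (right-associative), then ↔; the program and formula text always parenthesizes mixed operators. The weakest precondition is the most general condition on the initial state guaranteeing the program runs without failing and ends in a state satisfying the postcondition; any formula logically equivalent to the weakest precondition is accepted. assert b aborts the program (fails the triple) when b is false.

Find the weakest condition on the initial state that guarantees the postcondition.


Working backward. After the program, the postcondition (p + 6 ≤ -2 → (¬(j - 5 = 8))) ↔ ((3*x - 7 ≤ -8 ∧ x + 5 ≥ x + 5) ↔ x - q + 4 ≤ -4) must hold; in canonical form it is (p ≤ -8 → (¬(j = 13))) ↔ (3*x ≤ -1 ↔ x ≤ q - 8).
Before assert 3*j + 2 ≤ -8: 3*j ≤ -10 ∧ ((p ≤ -8 → (¬(j = 13))) ↔ (3*x ≤ -1 ↔ x ≤ q - 8))
Before x := p: 3*j ≤ -10 ∧ ((p ≤ -8 → (¬(j = 13))) ↔ (3*p ≤ -1 ↔ p ≤ q - 8))
Answer: WP = 3*j ≤ -10 ∧ ((p ≤ -8 → (¬(j = 13))) ↔ (3*p ≤ -1 ↔ p ≤ q - 8))


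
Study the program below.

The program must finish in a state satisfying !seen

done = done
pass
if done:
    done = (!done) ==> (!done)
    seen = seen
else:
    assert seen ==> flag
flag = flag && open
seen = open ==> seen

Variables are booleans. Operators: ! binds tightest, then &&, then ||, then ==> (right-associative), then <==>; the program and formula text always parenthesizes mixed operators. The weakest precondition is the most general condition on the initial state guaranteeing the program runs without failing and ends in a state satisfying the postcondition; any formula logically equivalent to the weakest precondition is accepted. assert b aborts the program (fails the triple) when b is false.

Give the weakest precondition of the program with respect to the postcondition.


Working backward. After the program, !seen must hold.
Before seen := open ==> seen: !(open ==> seen)
Before flag := flag && open: !(open ==> seen)
Then branch requires !(open ==> seen); else branch requires (seen ==> flag) && (!(open ==> seen)).
Before the if: (done ==> (!(open ==> seen))) && ((!done) ==> ((seen ==> flag) && (!(open ==> seen))))
Before skip: (done ==> (!(open ==> seen))) && ((!done) ==> ((seen ==> flag) && (!(open ==> seen))))
Before done := done: (done ==> (!(open ==> seen))) && ((!done) ==> ((seen ==> flag) && (!(open ==> seen))))
Answer: WP = (done ==> (!(open ==> seen))) && ((!done) ==> ((seen ==> flag) && (!(open ==> seen))))


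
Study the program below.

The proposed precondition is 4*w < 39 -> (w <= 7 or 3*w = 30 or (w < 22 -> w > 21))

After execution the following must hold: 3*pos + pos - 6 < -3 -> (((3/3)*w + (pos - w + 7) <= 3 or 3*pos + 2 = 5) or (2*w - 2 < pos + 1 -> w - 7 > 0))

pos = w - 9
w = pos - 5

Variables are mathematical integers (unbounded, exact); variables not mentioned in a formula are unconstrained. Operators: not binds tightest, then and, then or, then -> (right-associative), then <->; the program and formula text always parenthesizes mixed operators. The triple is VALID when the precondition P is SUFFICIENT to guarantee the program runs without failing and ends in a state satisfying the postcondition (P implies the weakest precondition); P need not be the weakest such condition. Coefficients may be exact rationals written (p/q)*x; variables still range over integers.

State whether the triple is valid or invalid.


Working backward. After the program, the postcondition 3*pos + pos - 6 < -3 -> (((3/3)*w + (pos - w + 7) <= 3 or 3*pos + 2 = 5) or (2*w - 2 < pos + 1 -> w - 7 > 0)) must hold; in canonical form it is 4*pos < 3 -> (pos <= -4 or 3*pos = 3 or (2*w < pos + 3 -> w > 7)).
Before w := pos - 5: 4*pos < 3 -> (pos <= -4 or 3*pos = 3 or (pos < 13 -> pos > 12))
Before pos := w - 9: 4*w < 39 -> (w <= 5 or 3*w = 30 or (w < 22 -> w > 21))
The weakest precondition is 4*w < 39 -> (w <= 5 or 3*w = 30 or (w < 22 -> w > 21)).
Check whether 4*w < 39 -> (w <= 7 or 3*w = 30 or (w < 22 -> w > 21)) implies it.
Countermodel: at the initial state w = 6, the precondition holds but the weakest precondition fails.
Answer: invalid


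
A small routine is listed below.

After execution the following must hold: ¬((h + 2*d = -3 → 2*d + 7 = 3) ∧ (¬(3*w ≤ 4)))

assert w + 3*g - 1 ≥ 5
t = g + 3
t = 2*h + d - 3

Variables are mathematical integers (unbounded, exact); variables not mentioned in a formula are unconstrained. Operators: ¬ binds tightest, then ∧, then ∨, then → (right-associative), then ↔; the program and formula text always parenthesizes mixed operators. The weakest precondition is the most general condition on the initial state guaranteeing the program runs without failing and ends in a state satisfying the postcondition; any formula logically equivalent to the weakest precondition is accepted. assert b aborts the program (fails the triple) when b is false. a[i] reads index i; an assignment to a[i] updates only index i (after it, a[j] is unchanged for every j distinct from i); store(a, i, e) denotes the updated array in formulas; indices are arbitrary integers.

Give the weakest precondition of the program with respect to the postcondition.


Working backward. After the program, the postcondition ¬((h + 2*d = -3 → 2*d + 7 = 3) ∧ (¬(3*w ≤ 4))) must hold; in canonical form it is ¬((2*d + h = -3 → 2*d = -4) ∧ (¬(3*w ≤ 4))).
Before t := 2*h + d - 3: ¬((2*d + h = -3 → 2*d = -4) ∧ (¬(3*w ≤ 4)))
Before t := g + 3: ¬((2*d + h = -3 → 2*d = -4) ∧ (¬(3*w ≤ 4)))
Before assert w + 3*g - 1 ≥ 5: 3*g + w ≥ 6 ∧ (¬((2*d + h = -3 → 2*d = -4) ∧ (¬(3*w ≤ 4))))
Answer: WP = 3*g + w ≥ 6 ∧ (¬((2*d + h = -3 → 2*d = -4) ∧ (¬(3*w ≤ 4))))


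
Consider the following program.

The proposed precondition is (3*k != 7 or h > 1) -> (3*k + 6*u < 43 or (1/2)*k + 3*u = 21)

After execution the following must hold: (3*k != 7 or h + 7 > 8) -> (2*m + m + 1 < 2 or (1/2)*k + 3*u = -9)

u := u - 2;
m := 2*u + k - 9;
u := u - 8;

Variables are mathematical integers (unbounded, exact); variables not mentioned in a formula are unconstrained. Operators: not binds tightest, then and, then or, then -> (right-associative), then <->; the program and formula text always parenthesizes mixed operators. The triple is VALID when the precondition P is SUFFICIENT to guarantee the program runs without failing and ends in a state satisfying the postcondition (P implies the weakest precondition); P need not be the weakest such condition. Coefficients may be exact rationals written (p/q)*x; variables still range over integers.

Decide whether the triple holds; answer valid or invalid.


Working backward. After the program, the postcondition (3*k != 7 or h + 7 > 8) -> (2*m + m + 1 < 2 or (1/2)*k + 3*u = -9) must hold; in canonical form it is (3*k != 7 or h > 1) -> (3*m < 1 or (1/2)*k + 3*u = -9).
Before u := u - 8: (3*k != 7 or h > 1) -> (3*m < 1 or (1/2)*k + 3*u = 15)
Before m := 2*u + k - 9: (3*k != 7 or h > 1) -> (3*k + 6*u < 28 or (1/2)*k + 3*u = 15)
Before u := u - 2: (3*k != 7 or h > 1) -> (3*k + 6*u < 40 or (1/2)*k + 3*u = 21)
The weakest precondition is (3*k != 7 or h > 1) -> (3*k + 6*u < 40 or (1/2)*k + 3*u = 21).
Check whether (3*k != 7 or h > 1) -> (3*k + 6*u < 43 or (1/2)*k + 3*u = 21) implies it.
Countermodel: at the initial state h = 0, k = 2, u = 6, the precondition holds but the weakest precondition fails.
Answer: invalid


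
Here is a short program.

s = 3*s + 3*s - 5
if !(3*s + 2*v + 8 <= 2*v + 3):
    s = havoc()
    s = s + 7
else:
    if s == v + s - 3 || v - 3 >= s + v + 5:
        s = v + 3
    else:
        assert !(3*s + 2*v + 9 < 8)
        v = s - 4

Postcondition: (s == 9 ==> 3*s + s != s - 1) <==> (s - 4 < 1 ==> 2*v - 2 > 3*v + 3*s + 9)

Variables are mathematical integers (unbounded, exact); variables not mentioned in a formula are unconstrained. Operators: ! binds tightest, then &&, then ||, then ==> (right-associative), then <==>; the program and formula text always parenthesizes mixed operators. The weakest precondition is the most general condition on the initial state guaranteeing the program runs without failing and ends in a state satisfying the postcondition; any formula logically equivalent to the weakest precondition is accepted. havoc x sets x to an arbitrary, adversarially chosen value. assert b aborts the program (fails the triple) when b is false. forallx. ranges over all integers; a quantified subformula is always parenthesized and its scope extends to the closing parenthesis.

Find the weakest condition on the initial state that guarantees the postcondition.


Working backward. After the program, the postcondition (s == 9 ==> 3*s + s != s - 1) <==> (s - 4 < 1 ==> 2*v - 2 > 3*v + 3*s + 9) must hold; in canonical form it is (s == 9 ==> 3*s != -1) <==> (s < 5 ==> 3*s + v < -11).
Then branch requires forall s_1. ((s_1 == 2 ==> 3*s_1 != -22) <==> (s_1 < -2 ==> 3*s_1 + v < -32)); else branch requires ((v == 3 || s <= -8) ==> ((v == 6 ==> 3*v != -10) <==> (v < 2 ==> 4*v < -20))) && ((!(v == 3 || s <= -8)) ==> ((!(3*s + 2*v < -1)) && ((s == 9 ==> 3*s != -1) <==> (s < 5 ==> 4*s < -7)))).
Before the if: ((!(3*s <= -5)) ==> (forall s_1. ((s_1 == 2 ==> 3*s_1 != -22) <==> (s_1 < -2 ==> 3*s_1 + v < -32)))) && (3*s <= -5 ==> (((v == 3 || s <= -8) ==> ((v == 6 ==> 3*v != -10) <==> (v < 2 ==> 4*v < -20))) && ((!(v == 3 || s <= -8)) ==> ((!(3*s + 2*v < -1)) && ((s == 9 ==> 3*s != -1) <==> (s < 5 ==> 4*s < -7))))))
Before s := 3*s + 3*s - 5: ((!(18*s <= 10)) ==> (forall s_1. ((s_1 == 2 ==> 3*s_1 != -22) <==> (s_1 < -2 ==> 3*s_1 + v < -32)))) && (18*s <= 10 ==> (((v == 3 || 6*s <= -3) ==> ((v == 6 ==> 3*v != -10) <==> (v < 2 ==> 4*v < -20))) && ((!(v == 3 || 6*s <= -3)) ==> ((!(18*s + 2*v < 14)) && ((6*s == 14 ==> 18*s != 14) <==> (6*s < 10 ==> 24*s < 13))))))
Answer: WP = ((!(18*s <= 10)) ==> (forall s_1. ((s_1 == 2 ==> 3*s_1 != -22) <==> (s_1 < -2 ==> 3*s_1 + v < -32)))) && (18*s <= 10 ==> (((v == 3 || 6*s <= -3) ==> ((v == 6 ==> 3*v != -10) <==> (v < 2 ==> 4*v < -20))) && ((!(v == 3 || 6*s <= -3)) ==> ((!(18*s + 2*v < 14)) && ((6*s == 14 ==> 18*s != 14) <==> (6*s < 10 ==> 24*s < 13))))))


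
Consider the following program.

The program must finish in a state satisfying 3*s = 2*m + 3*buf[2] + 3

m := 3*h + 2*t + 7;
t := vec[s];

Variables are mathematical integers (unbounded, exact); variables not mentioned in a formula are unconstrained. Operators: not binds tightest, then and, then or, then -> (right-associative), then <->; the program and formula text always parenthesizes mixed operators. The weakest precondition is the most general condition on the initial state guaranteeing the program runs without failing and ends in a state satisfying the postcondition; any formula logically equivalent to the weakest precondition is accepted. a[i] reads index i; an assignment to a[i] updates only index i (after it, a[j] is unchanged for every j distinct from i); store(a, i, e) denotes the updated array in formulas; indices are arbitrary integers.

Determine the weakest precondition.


Working backward. After the program, the postcondition 3*s = 2*m + 3*buf[2] + 3 must hold; in canonical form it is 3*s = 3*buf[2] + 2*m + 3.
Before t := vec[s]: 3*s = 3*buf[2] + 2*m + 3
Before m := 3*h + 2*t + 7: 3*s = 3*buf[2] + 6*h + 4*t + 17
Answer: WP = 3*s = 3*buf[2] + 6*h + 4*t + 17


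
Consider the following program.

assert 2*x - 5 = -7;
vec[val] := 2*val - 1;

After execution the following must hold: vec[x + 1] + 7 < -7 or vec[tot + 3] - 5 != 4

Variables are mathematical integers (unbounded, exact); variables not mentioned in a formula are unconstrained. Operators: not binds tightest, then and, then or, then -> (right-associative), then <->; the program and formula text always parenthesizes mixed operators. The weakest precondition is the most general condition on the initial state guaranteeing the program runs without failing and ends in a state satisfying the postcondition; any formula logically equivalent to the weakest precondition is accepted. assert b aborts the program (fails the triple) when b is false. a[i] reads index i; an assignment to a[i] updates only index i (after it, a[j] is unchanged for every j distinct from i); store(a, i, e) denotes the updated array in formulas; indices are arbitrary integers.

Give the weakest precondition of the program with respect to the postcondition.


Working backward. After the program, the postcondition vec[x + 1] + 7 < -7 or vec[tot + 3] - 5 != 4 must hold; in canonical form it is vec[x + 1] < -14 or vec[tot + 3] != 9.
Before vec[val] := 2*val - 1: store(vec, val, 2*val - 1)[x + 1] < -14 or store(vec, val, 2*val - 1)[tot + 3] != 9
Before assert 2*x - 5 = -7: 2*x = -2 and (store(vec, val, 2*val - 1)[x + 1] < -14 or store(vec, val, 2*val - 1)[tot + 3] != 9)
Answer: WP = 2*x = -2 and (store(vec, val, 2*val - 1)[x + 1] < -14 or store(vec, val, 2*val - 1)[tot + 3] != 9)


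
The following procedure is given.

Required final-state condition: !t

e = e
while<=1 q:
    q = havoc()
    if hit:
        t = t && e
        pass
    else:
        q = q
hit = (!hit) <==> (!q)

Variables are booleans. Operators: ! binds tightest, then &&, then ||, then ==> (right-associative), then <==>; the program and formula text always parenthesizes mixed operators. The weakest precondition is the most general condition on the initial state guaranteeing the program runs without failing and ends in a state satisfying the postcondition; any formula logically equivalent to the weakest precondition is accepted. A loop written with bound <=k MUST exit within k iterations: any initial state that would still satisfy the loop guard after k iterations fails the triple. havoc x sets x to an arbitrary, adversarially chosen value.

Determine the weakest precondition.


Working backward. After the program, !t must hold.
Before hit := (!hit) <==> (!q): !t
Before the loop (bound <=1), unroll the exhaustion recursion (WP_0 = exit-now case; WP_j = one more guarded iteration, up to j = 1):
  WP_0: (!q) && (!t)
  WP_1: (!q) && ((!q) ==> (!t))
So before the loop: (!q) && ((!q) ==> (!t))
Before e := e: (!q) && ((!q) ==> (!t))
Answer: WP = (!q) && ((!q) ==> (!t))


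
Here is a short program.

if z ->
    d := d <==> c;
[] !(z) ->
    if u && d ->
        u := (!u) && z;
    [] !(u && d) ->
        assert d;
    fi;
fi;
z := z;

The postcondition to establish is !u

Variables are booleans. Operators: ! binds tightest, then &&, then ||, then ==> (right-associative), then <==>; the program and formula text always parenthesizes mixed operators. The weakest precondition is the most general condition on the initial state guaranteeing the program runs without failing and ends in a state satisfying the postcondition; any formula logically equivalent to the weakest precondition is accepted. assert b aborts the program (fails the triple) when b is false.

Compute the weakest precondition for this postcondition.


Working backward. After the program, !u must hold.
Before z := z: !u
Then branch requires !u; else branch requires ((u && d) ==> (!((!u) && z))) && ((!(u && d)) ==> (d && (!u))).
Before the if: (z ==> (!u)) && ((!z) ==> (((u && d) ==> (!((!u) && z))) && ((!(u && d)) ==> (d && (!u)))))
Answer: WP = (z ==> (!u)) && ((!z) ==> (((u && d) ==> (!((!u) && z))) && ((!(u && d)) ==> (d && (!u)))))


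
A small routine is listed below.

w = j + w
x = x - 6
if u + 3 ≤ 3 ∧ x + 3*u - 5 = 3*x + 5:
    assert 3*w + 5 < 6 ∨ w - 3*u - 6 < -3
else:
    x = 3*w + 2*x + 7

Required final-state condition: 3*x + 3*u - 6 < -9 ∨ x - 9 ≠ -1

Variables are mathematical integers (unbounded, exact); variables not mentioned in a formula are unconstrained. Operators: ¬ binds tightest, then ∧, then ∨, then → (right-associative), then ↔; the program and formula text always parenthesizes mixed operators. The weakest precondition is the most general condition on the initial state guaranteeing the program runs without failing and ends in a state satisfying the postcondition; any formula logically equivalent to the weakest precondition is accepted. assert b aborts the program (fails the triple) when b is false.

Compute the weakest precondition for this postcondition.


Working backward. After the program, the postcondition 3*x + 3*u - 6 < -9 ∨ x - 9 ≠ -1 must hold; in canonical form it is 3*u + 3*x < -3 ∨ x ≠ 8.
Then branch requires (3*w < 1 ∨ w < 3*u + 3) ∧ (3*u + 3*x < -3 ∨ x ≠ 8); else branch requires 3*u + 9*w + 6*x < -24 ∨ 3*w + 2*x ≠ 1.
Before the if: ((u ≤ 0 ∧ 3*u = 2*x + 10) → ((3*w < 1 ∨ w < 3*u + 3) ∧ (3*u + 3*x < -3 ∨ x ≠ 8))) ∧ ((¬(u ≤ 0 ∧ 3*u = 2*x + 10)) → (3*u + 9*w + 6*x < -24 ∨ 3*w + 2*x ≠ 1))
Before x := x - 6: ((u ≤ 0 ∧ 3*u = 2*x - 2) → ((3*w < 1 ∨ w < 3*u + 3) ∧ (3*u + 3*x < 15 ∨ x ≠ 14))) ∧ ((¬(u ≤ 0 ∧ 3*u = 2*x - 2)) → (3*u + 9*w + 6*x < 12 ∨ 3*w + 2*x ≠ 13))
Before w := j + w: ((u ≤ 0 ∧ 3*u = 2*x - 2) → ((3*j + 3*w < 1 ∨ j + w < 3*u + 3) ∧ (3*u + 3*x < 15 ∨ x ≠ 14))) ∧ ((¬(u ≤ 0 ∧ 3*u = 2*x - 2)) → (9*j + 3*u + 9*w + 6*x < 12 ∨ 3*j + 3*w + 2*x ≠ 13))
Answer: WP = ((u ≤ 0 ∧ 3*u = 2*x - 2) → ((3*j + 3*w < 1 ∨ j + w < 3*u + 3) ∧ (3*u + 3*x < 15 ∨ x ≠ 14))) ∧ ((¬(u ≤ 0 ∧ 3*u = 2*x - 2)) → (9*j + 3*u + 9*w + 6*x < 12 ∨ 3*j + 3*w + 2*x ≠ 13))


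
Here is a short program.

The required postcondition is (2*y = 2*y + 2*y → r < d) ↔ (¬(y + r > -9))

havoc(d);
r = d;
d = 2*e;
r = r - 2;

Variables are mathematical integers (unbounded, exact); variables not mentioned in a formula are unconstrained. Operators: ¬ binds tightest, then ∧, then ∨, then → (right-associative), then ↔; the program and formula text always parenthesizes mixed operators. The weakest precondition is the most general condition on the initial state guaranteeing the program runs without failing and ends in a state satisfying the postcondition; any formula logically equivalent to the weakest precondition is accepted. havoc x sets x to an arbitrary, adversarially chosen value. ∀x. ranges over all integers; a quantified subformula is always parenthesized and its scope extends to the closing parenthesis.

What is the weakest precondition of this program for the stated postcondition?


Working backward. After the program, the postcondition (2*y = 2*y + 2*y → r < d) ↔ (¬(y + r > -9)) must hold; in canonical form it is (2*y = 0 → r < d) ↔ (¬(r + y > -9)).
Before r := r - 2: (2*y = 0 → r < d + 2) ↔ (¬(r + y > -7))
Before d := 2*e: (2*y = 0 → r < 2*e + 2) ↔ (¬(r + y > -7))
Before r := d: (2*y = 0 → d < 2*e + 2) ↔ (¬(d + y > -7))
Before havoc d: ∀d_1. ((2*y = 0 → d_1 < 2*e + 2) ↔ (¬(d_1 + y > -7)))
Answer: WP = ∀d_1. ((2*y = 0 → d_1 < 2*e + 2) ↔ (¬(d_1 + y > -7)))


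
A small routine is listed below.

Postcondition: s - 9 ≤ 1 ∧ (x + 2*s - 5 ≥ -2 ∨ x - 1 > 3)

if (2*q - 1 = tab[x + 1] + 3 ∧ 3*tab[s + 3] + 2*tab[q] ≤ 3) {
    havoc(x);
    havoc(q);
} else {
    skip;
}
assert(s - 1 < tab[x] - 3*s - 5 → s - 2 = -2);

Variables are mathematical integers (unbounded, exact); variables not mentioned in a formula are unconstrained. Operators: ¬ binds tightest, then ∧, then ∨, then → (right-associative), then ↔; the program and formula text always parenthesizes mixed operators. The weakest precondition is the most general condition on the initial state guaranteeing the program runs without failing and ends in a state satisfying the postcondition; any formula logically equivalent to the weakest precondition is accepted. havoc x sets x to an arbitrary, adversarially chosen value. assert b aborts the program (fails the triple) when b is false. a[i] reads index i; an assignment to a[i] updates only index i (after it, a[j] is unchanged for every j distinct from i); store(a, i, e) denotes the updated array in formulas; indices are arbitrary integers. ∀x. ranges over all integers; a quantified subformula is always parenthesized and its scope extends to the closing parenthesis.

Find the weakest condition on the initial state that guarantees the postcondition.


Working backward. After the program, the postcondition s - 9 ≤ 1 ∧ (x + 2*s - 5 ≥ -2 ∨ x - 1 > 3) must hold; in canonical form it is s ≤ 10 ∧ (2*s + x ≥ 3 ∨ x > 4).
Before assert s - 1 < tab[x] - 3*s - 5 → s - 2 = -2: (4*s < tab[x] - 4 → s = 0) ∧ s ≤ 10 ∧ (2*s + x ≥ 3 ∨ x > 4)
Then branch requires ∀x_1. ((4*s < tab[x_1] - 4 → s = 0) ∧ s ≤ 10 ∧ (2*s + x_1 ≥ 3 ∨ x_1 > 4)); else branch requires (4*s < tab[x] - 4 → s = 0) ∧ s ≤ 10 ∧ (2*s + x ≥ 3 ∨ x > 4).
Before the if: ((2*q = tab[x + 1] + 4 ∧ 3*tab[s + 3] + 2*tab[q] ≤ 3) → (∀x_1. ((4*s < tab[x_1] - 4 → s = 0) ∧ s ≤ 10 ∧ (2*s + x_1 ≥ 3 ∨ x_1 > 4)))) ∧ ((¬(2*q = tab[x + 1] + 4 ∧ 3*tab[s + 3] + 2*tab[q] ≤ 3)) → ((4*s < tab[x] - 4 → s = 0) ∧ s ≤ 10 ∧ (2*s + x ≥ 3 ∨ x > 4)))
Answer: WP = ((2*q = tab[x + 1] + 4 ∧ 3*tab[s + 3] + 2*tab[q] ≤ 3) → (∀x_1. ((4*s < tab[x_1] - 4 → s = 0) ∧ s ≤ 10 ∧ (2*s + x_1 ≥ 3 ∨ x_1 > 4)))) ∧ ((¬(2*q = tab[x + 1] + 4 ∧ 3*tab[s + 3] + 2*tab[q] ≤ 3)) → ((4*s < tab[x] - 4 → s = 0) ∧ s ≤ 10 ∧ (2*s + x ≥ 3 ∨ x > 4)))


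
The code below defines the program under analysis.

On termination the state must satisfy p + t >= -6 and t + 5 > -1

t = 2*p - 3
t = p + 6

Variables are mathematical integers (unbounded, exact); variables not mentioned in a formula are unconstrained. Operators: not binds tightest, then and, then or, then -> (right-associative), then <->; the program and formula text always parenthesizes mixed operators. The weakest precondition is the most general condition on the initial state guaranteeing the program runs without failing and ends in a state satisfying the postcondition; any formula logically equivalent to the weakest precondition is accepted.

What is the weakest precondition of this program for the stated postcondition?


Working backward. After the program, the postcondition p + t >= -6 and t + 5 > -1 must hold; in canonical form it is p + t >= -6 and t > -6.
Before t := p + 6: 2*p >= -12 and p > -12
Before t := 2*p - 3: 2*p >= -12 and p > -12
Answer: WP = 2*p >= -12 and p > -12


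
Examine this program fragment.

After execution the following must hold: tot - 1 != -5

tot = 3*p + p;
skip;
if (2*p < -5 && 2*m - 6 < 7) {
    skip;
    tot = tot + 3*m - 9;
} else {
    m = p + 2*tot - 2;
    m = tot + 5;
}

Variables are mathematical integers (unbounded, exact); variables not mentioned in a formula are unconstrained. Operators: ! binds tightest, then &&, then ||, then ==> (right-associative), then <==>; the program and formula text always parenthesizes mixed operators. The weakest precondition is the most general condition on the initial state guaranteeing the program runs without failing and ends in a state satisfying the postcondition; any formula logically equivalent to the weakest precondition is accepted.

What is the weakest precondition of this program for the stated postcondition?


Working backward. After the program, the postcondition tot - 1 != -5 must hold; in canonical form it is tot != -4.
Then branch requires 3*m + tot != 5; else branch requires tot != -4.
Before the if: ((2*p < -5 && 2*m < 13) ==> 3*m + tot != 5) && ((!(2*p < -5 && 2*m < 13)) ==> tot != -4)
Before skip: ((2*p < -5 && 2*m < 13) ==> 3*m + tot != 5) && ((!(2*p < -5 && 2*m < 13)) ==> tot != -4)
Before tot := 3*p + p: ((2*p < -5 && 2*m < 13) ==> 3*m + 4*p != 5) && ((!(2*p < -5 && 2*m < 13)) ==> 4*p != -4)
Answer: WP = ((2*p < -5 && 2*m < 13) ==> 3*m + 4*p != 5) && ((!(2*p < -5 && 2*m < 13)) ==> 4*p != -4)


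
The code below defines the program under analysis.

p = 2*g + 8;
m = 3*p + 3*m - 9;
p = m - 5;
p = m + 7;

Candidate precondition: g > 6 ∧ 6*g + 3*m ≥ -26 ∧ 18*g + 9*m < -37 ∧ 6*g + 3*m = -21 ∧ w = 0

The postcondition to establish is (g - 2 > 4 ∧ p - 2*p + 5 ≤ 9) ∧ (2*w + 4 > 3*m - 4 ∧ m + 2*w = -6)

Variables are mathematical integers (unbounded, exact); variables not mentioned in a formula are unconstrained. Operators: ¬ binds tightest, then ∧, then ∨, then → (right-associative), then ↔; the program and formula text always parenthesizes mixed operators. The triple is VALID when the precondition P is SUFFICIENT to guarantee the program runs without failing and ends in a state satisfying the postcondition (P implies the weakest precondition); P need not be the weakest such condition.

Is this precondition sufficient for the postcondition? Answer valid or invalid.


Working backward. After the program, the postcondition (g - 2 > 4 ∧ p - 2*p + 5 ≤ 9) ∧ (2*w + 4 > 3*m - 4 ∧ m + 2*w = -6) must hold; in canonical form it is g > 6 ∧ p ≥ -4 ∧ 2*w > 3*m - 8 ∧ m + 2*w = -6.
Before p := m + 7: g > 6 ∧ m ≥ -11 ∧ 2*w > 3*m - 8 ∧ m + 2*w = -6
Before p := m - 5: g > 6 ∧ m ≥ -11 ∧ 2*w > 3*m - 8 ∧ m + 2*w = -6
Before m := 3*p + 3*m - 9: g > 6 ∧ 3*m + 3*p ≥ -2 ∧ 2*w > 9*m + 9*p - 35 ∧ 3*m + 3*p + 2*w = 3
Before p := 2*g + 8: g > 6 ∧ 6*g + 3*m ≥ -26 ∧ 2*w > 18*g + 9*m + 37 ∧ 6*g + 3*m + 2*w = -21
The weakest precondition is g > 6 ∧ 6*g + 3*m ≥ -26 ∧ 2*w > 18*g + 9*m + 37 ∧ 6*g + 3*m + 2*w = -21.
Check whether g > 6 ∧ 6*g + 3*m ≥ -26 ∧ 18*g + 9*m < -37 ∧ 6*g + 3*m = -21 ∧ w = 0 implies it.
Every state satisfying the precondition satisfies the weakest precondition: the implication holds.
Answer: valid


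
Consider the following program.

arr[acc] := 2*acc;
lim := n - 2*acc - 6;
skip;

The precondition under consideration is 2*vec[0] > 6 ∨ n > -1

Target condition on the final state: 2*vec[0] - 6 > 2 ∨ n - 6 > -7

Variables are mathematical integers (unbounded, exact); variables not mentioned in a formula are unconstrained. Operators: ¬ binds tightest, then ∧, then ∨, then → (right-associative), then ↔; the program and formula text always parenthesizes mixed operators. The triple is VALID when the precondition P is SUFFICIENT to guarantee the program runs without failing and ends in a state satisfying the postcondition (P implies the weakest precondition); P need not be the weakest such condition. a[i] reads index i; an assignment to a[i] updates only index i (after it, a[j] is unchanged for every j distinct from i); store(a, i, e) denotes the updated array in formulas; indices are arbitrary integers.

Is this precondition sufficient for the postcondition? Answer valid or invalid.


Working backward. After the program, the postcondition 2*vec[0] - 6 > 2 ∨ n - 6 > -7 must hold; in canonical form it is 2*vec[0] > 8 ∨ n > -1.
Before skip: 2*vec[0] > 8 ∨ n > -1
Before lim := n - 2*acc - 6: 2*vec[0] > 8 ∨ n > -1
Before arr[acc] := 2*acc: 2*vec[0] > 8 ∨ n > -1
The weakest precondition is 2*vec[0] > 8 ∨ n > -1.
Check whether 2*vec[0] > 6 ∨ n > -1 implies it.
Countermodel: at the initial state n = -1, vec = {[0] = 4, elsewhere 4}, the precondition holds but the weakest precondition fails.
Answer: invalid


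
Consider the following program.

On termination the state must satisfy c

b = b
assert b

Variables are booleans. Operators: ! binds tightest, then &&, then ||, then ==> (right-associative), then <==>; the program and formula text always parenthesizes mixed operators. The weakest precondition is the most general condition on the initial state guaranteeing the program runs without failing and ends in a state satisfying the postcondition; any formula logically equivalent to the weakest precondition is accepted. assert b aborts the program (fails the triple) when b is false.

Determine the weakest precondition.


Working backward. After the program, c must hold.
Before assert b: b && c
Before b := b: b && c
Answer: WP = b && c


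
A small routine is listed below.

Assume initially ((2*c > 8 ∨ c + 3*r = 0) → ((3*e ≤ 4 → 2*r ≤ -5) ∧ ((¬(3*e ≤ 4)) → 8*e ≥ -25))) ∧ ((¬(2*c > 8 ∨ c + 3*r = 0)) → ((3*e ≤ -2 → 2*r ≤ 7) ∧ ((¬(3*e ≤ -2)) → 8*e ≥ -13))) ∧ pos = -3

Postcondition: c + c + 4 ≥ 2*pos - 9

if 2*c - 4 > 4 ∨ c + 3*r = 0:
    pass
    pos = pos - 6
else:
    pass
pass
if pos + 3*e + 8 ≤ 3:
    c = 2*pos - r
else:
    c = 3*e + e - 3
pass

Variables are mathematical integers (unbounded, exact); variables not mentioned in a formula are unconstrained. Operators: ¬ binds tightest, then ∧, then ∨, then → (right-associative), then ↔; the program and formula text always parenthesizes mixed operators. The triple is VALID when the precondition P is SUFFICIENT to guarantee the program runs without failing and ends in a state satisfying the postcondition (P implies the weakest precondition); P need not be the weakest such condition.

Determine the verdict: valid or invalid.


Working backward. After the program, the postcondition c + c + 4 ≥ 2*pos - 9 must hold; in canonical form it is 2*c ≥ 2*pos - 13.
Before skip: 2*c ≥ 2*pos - 13
Then branch requires 2*pos ≥ 2*r - 13; else branch requires 8*e ≥ 2*pos - 7.
Before the if: (3*e + pos ≤ -5 → 2*pos ≥ 2*r - 13) ∧ ((¬(3*e + pos ≤ -5)) → 8*e ≥ 2*pos - 7)
Before skip: (3*e + pos ≤ -5 → 2*pos ≥ 2*r - 13) ∧ ((¬(3*e + pos ≤ -5)) → 8*e ≥ 2*pos - 7)
Then branch requires (3*e + pos ≤ 1 → 2*pos ≥ 2*r - 1) ∧ ((¬(3*e + pos ≤ 1)) → 8*e ≥ 2*pos - 19); else branch requires (3*e + pos ≤ -5 → 2*pos ≥ 2*r - 13) ∧ ((¬(3*e + pos ≤ -5)) → 8*e ≥ 2*pos - 7).
Before the if: ((2*c > 8 ∨ c + 3*r = 0) → ((3*e + pos ≤ 1 → 2*pos ≥ 2*r - 1) ∧ ((¬(3*e + pos ≤ 1)) → 8*e ≥ 2*pos - 19))) ∧ ((¬(2*c > 8 ∨ c + 3*r = 0)) → ((3*e + pos ≤ -5 → 2*pos ≥ 2*r - 13) ∧ ((¬(3*e + pos ≤ -5)) → 8*e ≥ 2*pos - 7)))
The weakest precondition is ((2*c > 8 ∨ c + 3*r = 0) → ((3*e + pos ≤ 1 → 2*pos ≥ 2*r - 1) ∧ ((¬(3*e + pos ≤ 1)) → 8*e ≥ 2*pos - 19))) ∧ ((¬(2*c > 8 ∨ c + 3*r = 0)) → ((3*e + pos ≤ -5 → 2*pos ≥ 2*r - 13) ∧ ((¬(3*e + pos ≤ -5)) → 8*e ≥ 2*pos - 7))).
Check whether ((2*c > 8 ∨ c + 3*r = 0) → ((3*e ≤ 4 → 2*r ≤ -5) ∧ ((¬(3*e ≤ 4)) → 8*e ≥ -25))) ∧ ((¬(2*c > 8 ∨ c + 3*r = 0)) → ((3*e ≤ -2 → 2*r ≤ 7) ∧ ((¬(3*e ≤ -2)) → 8*e ≥ -13))) ∧ pos = -3 implies it.
Every state satisfying the precondition satisfies the weakest precondition: the implication holds.
Answer: valid


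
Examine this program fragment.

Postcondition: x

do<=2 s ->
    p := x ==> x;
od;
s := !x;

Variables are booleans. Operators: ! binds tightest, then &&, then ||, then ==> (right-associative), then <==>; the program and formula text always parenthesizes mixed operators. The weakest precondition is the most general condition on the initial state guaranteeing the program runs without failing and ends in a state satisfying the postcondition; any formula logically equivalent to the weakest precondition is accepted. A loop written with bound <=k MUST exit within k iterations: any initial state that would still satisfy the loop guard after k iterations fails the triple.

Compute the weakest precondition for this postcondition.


Working backward. After the program, x must hold.
Before s := !x: x
Before the loop (bound <=2), unroll the exhaustion recursion (WP_0 = exit-now case; WP_j = one more guarded iteration, up to j = 2):
  WP_0: (!s) && x
  WP_1: (s ==> ((!s) && x)) && ((!s) ==> x)
  WP_2: (s ==> ((s ==> ((!s) && x)) && ((!s) ==> x))) && ((!s) ==> x)
So before the loop: (s ==> ((s ==> ((!s) && x)) && ((!s) ==> x))) && ((!s) ==> x)
Answer: WP = (s ==> ((s ==> ((!s) && x)) && ((!s) ==> x))) && ((!s) ==> x)


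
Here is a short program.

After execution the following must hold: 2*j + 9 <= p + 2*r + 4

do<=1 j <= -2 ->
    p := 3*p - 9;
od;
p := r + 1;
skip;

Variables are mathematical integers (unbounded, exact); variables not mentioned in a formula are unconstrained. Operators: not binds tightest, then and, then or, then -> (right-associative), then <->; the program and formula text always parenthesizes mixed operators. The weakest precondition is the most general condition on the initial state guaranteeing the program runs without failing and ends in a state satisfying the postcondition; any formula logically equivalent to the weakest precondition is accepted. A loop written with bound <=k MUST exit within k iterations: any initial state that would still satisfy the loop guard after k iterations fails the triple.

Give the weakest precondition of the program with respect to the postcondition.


Working backward. After the program, the postcondition 2*j + 9 <= p + 2*r + 4 must hold; in canonical form it is 2*j <= p + 2*r - 5.
Before skip: 2*j <= p + 2*r - 5
Before p := r + 1: 2*j <= 3*r - 4
Before the loop (bound <=1), unroll the exhaustion recursion (WP_0 = exit-now case; WP_j = one more guarded iteration, up to j = 1):
  WP_0: (not (j <= -2)) and 2*j <= 3*r - 4
  WP_1: (j <= -2 -> ((not (j <= -2)) and 2*j <= 3*r - 4)) and ((not (j <= -2)) -> 2*j <= 3*r - 4)
So before the loop: (j <= -2 -> ((not (j <= -2)) and 2*j <= 3*r - 4)) and ((not (j <= -2)) -> 2*j <= 3*r - 4)
Answer: WP = (j <= -2 -> ((not (j <= -2)) and 2*j <= 3*r - 4)) and ((not (j <= -2)) -> 2*j <= 3*r - 4)


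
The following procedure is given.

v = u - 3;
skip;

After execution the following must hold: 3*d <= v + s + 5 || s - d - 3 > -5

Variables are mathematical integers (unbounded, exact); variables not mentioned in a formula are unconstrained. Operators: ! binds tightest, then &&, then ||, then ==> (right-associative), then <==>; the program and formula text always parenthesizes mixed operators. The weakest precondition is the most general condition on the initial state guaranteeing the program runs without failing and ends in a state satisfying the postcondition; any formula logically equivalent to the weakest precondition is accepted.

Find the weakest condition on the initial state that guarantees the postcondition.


Working backward. After the program, the postcondition 3*d <= v + s + 5 || s - d - 3 > -5 must hold; in canonical form it is 3*d <= s + v + 5 || s > d - 2.
Before skip: 3*d <= s + v + 5 || s > d - 2
Before v := u - 3: 3*d <= s + u + 2 || s > d - 2
Answer: WP = 3*d <= s + u + 2 || s > d - 2


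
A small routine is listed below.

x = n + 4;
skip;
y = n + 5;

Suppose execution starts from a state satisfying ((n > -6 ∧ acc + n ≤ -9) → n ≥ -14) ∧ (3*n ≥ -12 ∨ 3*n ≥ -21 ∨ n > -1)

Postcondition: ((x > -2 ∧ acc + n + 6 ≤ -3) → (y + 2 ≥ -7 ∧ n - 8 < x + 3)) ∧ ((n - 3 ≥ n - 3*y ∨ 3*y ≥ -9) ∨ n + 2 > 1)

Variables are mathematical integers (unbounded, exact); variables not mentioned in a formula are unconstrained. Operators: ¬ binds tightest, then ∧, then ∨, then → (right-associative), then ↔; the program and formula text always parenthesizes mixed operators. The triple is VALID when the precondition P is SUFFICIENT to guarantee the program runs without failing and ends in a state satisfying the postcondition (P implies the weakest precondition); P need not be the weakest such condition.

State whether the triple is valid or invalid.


Working backward. After the program, the postcondition ((x > -2 ∧ acc + n + 6 ≤ -3) → (y + 2 ≥ -7 ∧ n - 8 < x + 3)) ∧ ((n - 3 ≥ n - 3*y ∨ 3*y ≥ -9) ∨ n + 2 > 1) must hold; in canonical form it is ((x > -2 ∧ acc + n ≤ -9) → (y ≥ -9 ∧ n < x + 11)) ∧ (3*y ≥ 3 ∨ 3*y ≥ -9 ∨ n > -1).
Before y := n + 5: ((x > -2 ∧ acc + n ≤ -9) → (n ≥ -14 ∧ n < x + 11)) ∧ (3*n ≥ -12 ∨ 3*n ≥ -24 ∨ n > -1)
Before skip: ((x > -2 ∧ acc + n ≤ -9) → (n ≥ -14 ∧ n < x + 11)) ∧ (3*n ≥ -12 ∨ 3*n ≥ -24 ∨ n > -1)
Before x := n + 4: ((n > -6 ∧ acc + n ≤ -9) → n ≥ -14) ∧ (3*n ≥ -12 ∨ 3*n ≥ -24 ∨ n > -1)
The weakest precondition is ((n > -6 ∧ acc + n ≤ -9) → n ≥ -14) ∧ (3*n ≥ -12 ∨ 3*n ≥ -24 ∨ n > -1).
Check whether ((n > -6 ∧ acc + n ≤ -9) → n ≥ -14) ∧ (3*n ≥ -12 ∨ 3*n ≥ -21 ∨ n > -1) implies it.
Every state satisfying the precondition satisfies the weakest precondition: the implication holds.
Answer: valid
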